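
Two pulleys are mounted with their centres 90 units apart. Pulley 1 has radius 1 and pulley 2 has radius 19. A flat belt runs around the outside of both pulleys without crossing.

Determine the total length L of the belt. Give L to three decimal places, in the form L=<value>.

L=246.444

open belt: β = asin((r2−r1)/C) = asin(18/90) = 11.5370°
wrap1 = π − 2β = 156.9261°
wrap2 = π + 2β = 203.0739°
tangent length = C·cosβ = 88.1816
L = r1·wrap1 + r2·wrap2 + 2·C·cosβ = 1·2.7389 + 19·3.5443 + 2·88.1816 = 246.4440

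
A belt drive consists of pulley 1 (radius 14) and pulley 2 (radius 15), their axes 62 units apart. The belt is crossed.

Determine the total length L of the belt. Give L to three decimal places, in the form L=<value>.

L=228.936

crossed belt: β = asin((r1+r2)/C) = asin(29/62) = 27.8878°
wrap1 = wrap2 = π + 2β = 235.7756°
tangent length = C·cosβ = 54.7996
L = (r1+r2)·wrap + 2·C·cosβ = 29·4.1151 + 2·54.7996 = 228.9360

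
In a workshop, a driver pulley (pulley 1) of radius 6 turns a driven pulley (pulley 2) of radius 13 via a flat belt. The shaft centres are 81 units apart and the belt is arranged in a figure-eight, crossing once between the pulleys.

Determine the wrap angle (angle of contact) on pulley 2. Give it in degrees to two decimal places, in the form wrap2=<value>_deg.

crossed belt: β = asin((r1+r2)/C) = asin(19/81) = 13.5662°
wrap1 = wrap2 = π + 2β = 207.1323°

wrap2=207.13_deg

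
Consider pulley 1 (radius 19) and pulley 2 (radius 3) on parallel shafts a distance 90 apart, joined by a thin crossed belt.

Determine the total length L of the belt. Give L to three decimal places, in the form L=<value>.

crossed belt: β = asin((r1+r2)/C) = asin(22/90) = 14.1490°
wrap1 = wrap2 = π + 2β = 208.2980°
tangent length = C·cosβ = 87.2697
L = (r1+r2)·wrap + 2·C·cosβ = 22·3.6355 + 2·87.2697 = 254.5201

L=254.520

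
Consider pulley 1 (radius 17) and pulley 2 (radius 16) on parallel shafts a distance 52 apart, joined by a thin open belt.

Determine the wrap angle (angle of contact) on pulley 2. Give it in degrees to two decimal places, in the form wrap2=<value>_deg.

wrap2=177.80_deg

open belt: β = asin((r2−r1)/C) = asin(-1/52) = -1.1019°
wrap1 = π − 2β = 182.2038°
wrap2 = π + 2β = 177.7962°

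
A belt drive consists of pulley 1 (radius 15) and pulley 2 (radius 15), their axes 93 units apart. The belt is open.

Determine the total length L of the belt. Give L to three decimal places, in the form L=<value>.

L=280.248

open belt: β = asin((r2−r1)/C) = asin(0/93) = 0.0000°
wrap1 = π − 2β = 180.0000°
wrap2 = π + 2β = 180.0000°
tangent length = C·cosβ = 93.0000
L = r1·wrap1 + r2·wrap2 + 2·C·cosβ = 15·3.1416 + 15·3.1416 + 2·93.0000 = 280.2478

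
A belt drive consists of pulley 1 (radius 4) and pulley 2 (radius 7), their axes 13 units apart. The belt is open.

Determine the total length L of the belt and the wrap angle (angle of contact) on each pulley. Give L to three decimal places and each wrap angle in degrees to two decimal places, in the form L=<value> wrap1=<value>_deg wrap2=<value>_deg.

L=61.253 wrap1=153.32_deg wrap2=206.68_deg

open belt: β = asin((r2−r1)/C) = asin(3/13) = 13.3424°
wrap1 = π − 2β = 153.3153°
wrap2 = π + 2β = 206.6847°
tangent length = C·cosβ = 12.6491
L = r1·wrap1 + r2·wrap2 + 2·C·cosβ = 4·2.6759 + 7·3.6073 + 2·12.6491 = 61.2529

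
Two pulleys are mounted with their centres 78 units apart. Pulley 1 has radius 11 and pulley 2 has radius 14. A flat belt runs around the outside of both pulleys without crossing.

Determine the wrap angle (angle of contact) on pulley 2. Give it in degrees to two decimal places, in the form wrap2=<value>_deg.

wrap2=184.41_deg

open belt: β = asin((r2−r1)/C) = asin(3/78) = 2.2042°
wrap1 = π − 2β = 175.5915°
wrap2 = π + 2β = 184.4085°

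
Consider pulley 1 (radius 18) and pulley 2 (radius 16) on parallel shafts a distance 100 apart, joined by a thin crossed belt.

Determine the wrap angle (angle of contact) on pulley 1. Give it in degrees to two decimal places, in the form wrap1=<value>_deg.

crossed belt: β = asin((r1+r2)/C) = asin(34/100) = 19.8769°
wrap1 = wrap2 = π + 2β = 219.7537°

wrap1=219.75_deg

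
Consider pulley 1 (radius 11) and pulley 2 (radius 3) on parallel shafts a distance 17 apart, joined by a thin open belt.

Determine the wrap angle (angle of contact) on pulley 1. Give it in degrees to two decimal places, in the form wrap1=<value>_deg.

open belt: β = asin((r2−r1)/C) = asin(-8/17) = -28.0725°
wrap1 = π − 2β = 236.1450°
wrap2 = π + 2β = 123.8550°

wrap1=236.14_deg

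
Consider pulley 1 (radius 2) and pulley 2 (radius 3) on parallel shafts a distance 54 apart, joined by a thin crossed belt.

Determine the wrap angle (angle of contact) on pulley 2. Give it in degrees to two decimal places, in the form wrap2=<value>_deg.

wrap2=190.63_deg

crossed belt: β = asin((r1+r2)/C) = asin(5/54) = 5.3128°
wrap1 = wrap2 = π + 2β = 190.6255°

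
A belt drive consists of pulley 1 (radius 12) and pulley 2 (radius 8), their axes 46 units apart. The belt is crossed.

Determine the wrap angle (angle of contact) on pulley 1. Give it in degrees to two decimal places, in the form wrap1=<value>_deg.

wrap1=231.54_deg

crossed belt: β = asin((r1+r2)/C) = asin(20/46) = 25.7715°
wrap1 = wrap2 = π + 2β = 231.5429°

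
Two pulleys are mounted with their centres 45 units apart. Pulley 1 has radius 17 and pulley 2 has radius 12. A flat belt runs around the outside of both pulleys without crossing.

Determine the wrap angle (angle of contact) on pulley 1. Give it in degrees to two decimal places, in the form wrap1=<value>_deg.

open belt: β = asin((r2−r1)/C) = asin(-5/45) = -6.3794°
wrap1 = π − 2β = 192.7587°
wrap2 = π + 2β = 167.2413°

wrap1=192.76_deg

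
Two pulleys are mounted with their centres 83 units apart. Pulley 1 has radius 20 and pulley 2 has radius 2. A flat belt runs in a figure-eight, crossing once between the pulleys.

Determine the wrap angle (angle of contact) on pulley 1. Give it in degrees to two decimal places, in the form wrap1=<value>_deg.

wrap1=210.74_deg

crossed belt: β = asin((r1+r2)/C) = asin(22/83) = 15.3705°
wrap1 = wrap2 = π + 2β = 210.7411°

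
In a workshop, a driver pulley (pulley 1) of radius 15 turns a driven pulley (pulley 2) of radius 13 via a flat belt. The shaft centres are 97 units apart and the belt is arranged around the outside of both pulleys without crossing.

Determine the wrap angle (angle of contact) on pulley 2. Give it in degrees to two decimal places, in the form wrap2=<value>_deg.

open belt: β = asin((r2−r1)/C) = asin(-2/97) = -1.1814°
wrap1 = π − 2β = 182.3629°
wrap2 = π + 2β = 177.6371°

wrap2=177.64_deg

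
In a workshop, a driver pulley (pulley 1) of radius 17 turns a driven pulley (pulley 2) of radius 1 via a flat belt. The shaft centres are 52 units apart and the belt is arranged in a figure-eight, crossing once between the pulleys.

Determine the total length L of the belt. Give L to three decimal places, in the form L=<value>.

L=166.844

crossed belt: β = asin((r1+r2)/C) = asin(18/52) = 20.2522°
wrap1 = wrap2 = π + 2β = 220.5045°
tangent length = C·cosβ = 48.7852
L = (r1+r2)·wrap + 2·C·cosβ = 18·3.8485 + 2·48.7852 = 166.8440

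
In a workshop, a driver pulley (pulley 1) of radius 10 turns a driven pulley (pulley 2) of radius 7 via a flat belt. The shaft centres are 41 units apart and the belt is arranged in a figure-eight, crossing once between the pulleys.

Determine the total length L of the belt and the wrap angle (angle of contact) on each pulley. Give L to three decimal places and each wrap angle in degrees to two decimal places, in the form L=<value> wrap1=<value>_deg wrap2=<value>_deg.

L=142.562 wrap1=228.99_deg wrap2=228.99_deg

crossed belt: β = asin((r1+r2)/C) = asin(17/41) = 24.4963°
wrap1 = wrap2 = π + 2β = 228.9926°
tangent length = C·cosβ = 37.3095
L = (r1+r2)·wrap + 2·C·cosβ = 17·3.9967 + 2·37.3095 = 142.5625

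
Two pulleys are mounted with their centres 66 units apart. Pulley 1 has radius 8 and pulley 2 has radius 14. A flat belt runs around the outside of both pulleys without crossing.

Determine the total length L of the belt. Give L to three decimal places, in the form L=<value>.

L=201.661

open belt: β = asin((r2−r1)/C) = asin(6/66) = 5.2159°
wrap1 = π − 2β = 169.5682°
wrap2 = π + 2β = 190.4318°
tangent length = C·cosβ = 65.7267
L = r1·wrap1 + r2·wrap2 + 2·C·cosβ = 8·2.9595 + 14·3.3237 + 2·65.7267 = 201.6609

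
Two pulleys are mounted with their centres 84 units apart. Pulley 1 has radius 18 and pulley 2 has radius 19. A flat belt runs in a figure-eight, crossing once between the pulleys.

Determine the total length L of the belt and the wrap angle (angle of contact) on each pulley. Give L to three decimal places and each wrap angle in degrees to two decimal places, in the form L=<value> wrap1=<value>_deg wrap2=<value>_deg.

crossed belt: β = asin((r1+r2)/C) = asin(37/84) = 26.1343°
wrap1 = wrap2 = π + 2β = 232.2685°
tangent length = C·cosβ = 75.4122
L = (r1+r2)·wrap + 2·C·cosβ = 37·4.0539 + 2·75.4122 = 300.8169

L=300.817 wrap1=232.27_deg wrap2=232.27_deg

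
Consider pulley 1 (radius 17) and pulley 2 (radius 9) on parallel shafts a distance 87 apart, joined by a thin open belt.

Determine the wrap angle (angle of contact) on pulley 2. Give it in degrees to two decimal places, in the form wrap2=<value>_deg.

open belt: β = asin((r2−r1)/C) = asin(-8/87) = -5.2760°
wrap1 = π − 2β = 190.5521°
wrap2 = π + 2β = 169.4479°

wrap2=169.45_deg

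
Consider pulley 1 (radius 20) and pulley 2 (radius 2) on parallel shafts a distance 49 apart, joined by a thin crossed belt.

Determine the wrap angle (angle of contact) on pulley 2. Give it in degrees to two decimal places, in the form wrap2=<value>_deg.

wrap2=233.36_deg

crossed belt: β = asin((r1+r2)/C) = asin(22/49) = 26.6782°
wrap1 = wrap2 = π + 2β = 233.3565°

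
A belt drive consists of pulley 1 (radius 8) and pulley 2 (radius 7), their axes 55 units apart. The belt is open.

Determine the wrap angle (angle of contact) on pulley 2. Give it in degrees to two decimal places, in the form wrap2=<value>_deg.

wrap2=177.92_deg

open belt: β = asin((r2−r1)/C) = asin(-1/55) = -1.0418°
wrap1 = π − 2β = 182.0836°
wrap2 = π + 2β = 177.9164°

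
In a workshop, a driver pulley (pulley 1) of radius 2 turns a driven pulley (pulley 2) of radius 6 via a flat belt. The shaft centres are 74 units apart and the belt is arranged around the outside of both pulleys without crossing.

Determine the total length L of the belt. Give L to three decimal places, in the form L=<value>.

L=173.349

open belt: β = asin((r2−r1)/C) = asin(4/74) = 3.0986°
wrap1 = π − 2β = 173.8028°
wrap2 = π + 2β = 186.1972°
tangent length = C·cosβ = 73.8918
L = r1·wrap1 + r2·wrap2 + 2·C·cosβ = 2·3.0334 + 6·3.2498 + 2·73.8918 = 173.3490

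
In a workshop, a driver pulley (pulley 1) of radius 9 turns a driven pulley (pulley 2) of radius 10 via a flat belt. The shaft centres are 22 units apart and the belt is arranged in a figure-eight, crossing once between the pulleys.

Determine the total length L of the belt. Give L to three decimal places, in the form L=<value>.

L=121.484

crossed belt: β = asin((r1+r2)/C) = asin(19/22) = 59.7274°
wrap1 = wrap2 = π + 2β = 299.4547°
tangent length = C·cosβ = 11.0905
L = (r1+r2)·wrap + 2·C·cosβ = 19·5.2265 + 2·11.0905 = 121.4840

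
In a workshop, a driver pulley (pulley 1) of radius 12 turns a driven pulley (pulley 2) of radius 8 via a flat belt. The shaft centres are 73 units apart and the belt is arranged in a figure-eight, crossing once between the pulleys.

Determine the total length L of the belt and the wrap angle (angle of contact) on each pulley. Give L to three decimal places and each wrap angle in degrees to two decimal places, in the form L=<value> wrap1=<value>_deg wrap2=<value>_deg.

crossed belt: β = asin((r1+r2)/C) = asin(20/73) = 15.9008°
wrap1 = wrap2 = π + 2β = 211.8016°
tangent length = C·cosβ = 70.2068
L = (r1+r2)·wrap + 2·C·cosβ = 20·3.6966 + 2·70.2068 = 214.3464

L=214.346 wrap1=211.80_deg wrap2=211.80_deg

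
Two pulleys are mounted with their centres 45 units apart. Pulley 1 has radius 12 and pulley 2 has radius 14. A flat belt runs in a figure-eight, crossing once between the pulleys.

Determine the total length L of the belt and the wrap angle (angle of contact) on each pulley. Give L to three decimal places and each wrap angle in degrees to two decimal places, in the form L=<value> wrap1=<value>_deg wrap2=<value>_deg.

crossed belt: β = asin((r1+r2)/C) = asin(26/45) = 35.2944°
wrap1 = wrap2 = π + 2β = 250.5888°
tangent length = C·cosβ = 36.7287
L = (r1+r2)·wrap + 2·C·cosβ = 26·4.3736 + 2·36.7287 = 187.1711

L=187.171 wrap1=250.59_deg wrap2=250.59_deg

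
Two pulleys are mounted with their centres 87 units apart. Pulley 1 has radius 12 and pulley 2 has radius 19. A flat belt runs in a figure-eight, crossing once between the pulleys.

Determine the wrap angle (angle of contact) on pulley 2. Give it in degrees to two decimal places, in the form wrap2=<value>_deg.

wrap2=221.75_deg

crossed belt: β = asin((r1+r2)/C) = asin(31/87) = 20.8745°
wrap1 = wrap2 = π + 2β = 221.7490°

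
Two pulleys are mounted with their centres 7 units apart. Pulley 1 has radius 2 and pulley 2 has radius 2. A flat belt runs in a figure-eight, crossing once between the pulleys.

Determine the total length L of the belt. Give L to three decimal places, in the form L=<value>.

L=28.921

crossed belt: β = asin((r1+r2)/C) = asin(4/7) = 34.8499°
wrap1 = wrap2 = π + 2β = 249.6998°
tangent length = C·cosβ = 5.7446
L = (r1+r2)·wrap + 2·C·cosβ = 4·4.3581 + 2·5.7446 = 28.9215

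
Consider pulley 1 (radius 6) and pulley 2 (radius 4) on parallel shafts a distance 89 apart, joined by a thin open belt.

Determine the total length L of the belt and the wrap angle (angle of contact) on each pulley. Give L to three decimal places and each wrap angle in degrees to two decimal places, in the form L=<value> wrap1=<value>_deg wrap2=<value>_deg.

L=209.461 wrap1=182.58_deg wrap2=177.42_deg

open belt: β = asin((r2−r1)/C) = asin(-2/89) = -1.2877°
wrap1 = π − 2β = 182.5753°
wrap2 = π + 2β = 177.4247°
tangent length = C·cosβ = 88.9775
L = r1·wrap1 + r2·wrap2 + 2·C·cosβ = 6·3.1865 + 4·3.0966 + 2·88.9775 = 209.4609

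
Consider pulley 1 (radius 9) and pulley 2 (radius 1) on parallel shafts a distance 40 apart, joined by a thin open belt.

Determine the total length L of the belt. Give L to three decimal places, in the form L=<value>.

open belt: β = asin((r2−r1)/C) = asin(-8/40) = -11.5370°
wrap1 = π − 2β = 203.0739°
wrap2 = π + 2β = 156.9261°
tangent length = C·cosβ = 39.1918
L = r1·wrap1 + r2·wrap2 + 2·C·cosβ = 9·3.5443 + 1·2.7389 + 2·39.1918 = 113.0213

L=113.021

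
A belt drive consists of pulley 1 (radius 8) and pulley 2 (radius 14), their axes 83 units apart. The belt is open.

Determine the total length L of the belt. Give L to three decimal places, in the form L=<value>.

open belt: β = asin((r2−r1)/C) = asin(6/83) = 4.1455°
wrap1 = π − 2β = 171.7090°
wrap2 = π + 2β = 188.2910°
tangent length = C·cosβ = 82.7828
L = r1·wrap1 + r2·wrap2 + 2·C·cosβ = 8·2.9969 + 14·3.2863 + 2·82.7828 = 235.5490

L=235.549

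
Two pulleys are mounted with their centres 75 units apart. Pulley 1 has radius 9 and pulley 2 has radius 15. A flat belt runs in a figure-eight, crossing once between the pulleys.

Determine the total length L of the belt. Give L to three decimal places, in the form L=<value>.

crossed belt: β = asin((r1+r2)/C) = asin(24/75) = 18.6629°
wrap1 = wrap2 = π + 2β = 217.3258°
tangent length = C·cosβ = 71.0563
L = (r1+r2)·wrap + 2·C·cosβ = 24·3.7931 + 2·71.0563 = 233.1459

L=233.146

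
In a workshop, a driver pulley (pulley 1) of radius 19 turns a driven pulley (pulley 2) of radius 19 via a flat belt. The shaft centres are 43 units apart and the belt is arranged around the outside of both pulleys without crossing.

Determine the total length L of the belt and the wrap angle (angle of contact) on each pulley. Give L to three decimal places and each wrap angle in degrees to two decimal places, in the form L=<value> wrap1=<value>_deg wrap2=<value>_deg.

open belt: β = asin((r2−r1)/C) = asin(0/43) = 0.0000°
wrap1 = π − 2β = 180.0000°
wrap2 = π + 2β = 180.0000°
tangent length = C·cosβ = 43.0000
L = r1·wrap1 + r2·wrap2 + 2·C·cosβ = 19·3.1416 + 19·3.1416 + 2·43.0000 = 205.3805

L=205.381 wrap1=180.00_deg wrap2=180.00_deg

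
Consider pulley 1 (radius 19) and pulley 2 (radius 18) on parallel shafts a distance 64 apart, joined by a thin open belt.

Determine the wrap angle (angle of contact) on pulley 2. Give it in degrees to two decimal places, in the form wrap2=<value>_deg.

open belt: β = asin((r2−r1)/C) = asin(-1/64) = -0.8953°
wrap1 = π − 2β = 181.7906°
wrap2 = π + 2β = 178.2094°

wrap2=178.21_deg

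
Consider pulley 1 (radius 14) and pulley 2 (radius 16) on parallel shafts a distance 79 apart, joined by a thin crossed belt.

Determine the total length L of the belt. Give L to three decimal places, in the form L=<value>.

crossed belt: β = asin((r1+r2)/C) = asin(30/79) = 22.3180°
wrap1 = wrap2 = π + 2β = 224.6360°
tangent length = C·cosβ = 73.0821
L = (r1+r2)·wrap + 2·C·cosβ = 30·3.9206 + 2·73.0821 = 263.7834

L=263.783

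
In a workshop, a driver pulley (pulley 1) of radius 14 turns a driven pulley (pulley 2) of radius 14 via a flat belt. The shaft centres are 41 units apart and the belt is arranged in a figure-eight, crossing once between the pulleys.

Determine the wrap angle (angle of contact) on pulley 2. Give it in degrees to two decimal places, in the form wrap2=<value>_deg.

crossed belt: β = asin((r1+r2)/C) = asin(28/41) = 43.0728°
wrap1 = wrap2 = π + 2β = 266.1456°

wrap2=266.15_deg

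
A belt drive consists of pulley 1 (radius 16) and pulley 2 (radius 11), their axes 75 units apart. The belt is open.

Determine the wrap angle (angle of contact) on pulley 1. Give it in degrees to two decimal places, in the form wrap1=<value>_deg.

wrap1=187.65_deg

open belt: β = asin((r2−r1)/C) = asin(-5/75) = -3.8226°
wrap1 = π − 2β = 187.6451°
wrap2 = π + 2β = 172.3549°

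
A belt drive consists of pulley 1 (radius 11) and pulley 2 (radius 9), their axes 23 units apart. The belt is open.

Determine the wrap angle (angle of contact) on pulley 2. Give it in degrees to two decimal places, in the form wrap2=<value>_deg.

wrap2=170.02_deg

open belt: β = asin((r2−r1)/C) = asin(-2/23) = -4.9885°
wrap1 = π − 2β = 189.9771°
wrap2 = π + 2β = 170.0229°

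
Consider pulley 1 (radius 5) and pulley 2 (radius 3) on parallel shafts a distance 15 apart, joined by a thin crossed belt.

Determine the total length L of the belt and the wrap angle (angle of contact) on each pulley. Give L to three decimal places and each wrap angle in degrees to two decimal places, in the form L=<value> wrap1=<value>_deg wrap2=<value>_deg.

crossed belt: β = asin((r1+r2)/C) = asin(8/15) = 32.2310°
wrap1 = wrap2 = π + 2β = 244.4619°
tangent length = C·cosβ = 12.6886
L = (r1+r2)·wrap + 2·C·cosβ = 8·4.2667 + 2·12.6886 = 59.5105

L=59.510 wrap1=244.46_deg wrap2=244.46_deg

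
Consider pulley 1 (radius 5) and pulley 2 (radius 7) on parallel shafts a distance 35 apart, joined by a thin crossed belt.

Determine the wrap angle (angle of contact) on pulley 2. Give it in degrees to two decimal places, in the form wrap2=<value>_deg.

crossed belt: β = asin((r1+r2)/C) = asin(12/35) = 20.0510°
wrap1 = wrap2 = π + 2β = 220.1021°

wrap2=220.10_deg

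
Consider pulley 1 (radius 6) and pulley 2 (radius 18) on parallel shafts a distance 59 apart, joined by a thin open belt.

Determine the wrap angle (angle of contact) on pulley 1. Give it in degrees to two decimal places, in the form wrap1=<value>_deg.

wrap1=156.53_deg

open belt: β = asin((r2−r1)/C) = asin(12/59) = 11.7353°
wrap1 = π − 2β = 156.5295°
wrap2 = π + 2β = 203.4705°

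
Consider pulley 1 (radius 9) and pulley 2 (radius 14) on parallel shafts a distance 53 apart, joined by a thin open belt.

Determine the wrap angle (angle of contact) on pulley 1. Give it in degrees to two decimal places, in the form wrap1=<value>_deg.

wrap1=169.17_deg

open belt: β = asin((r2−r1)/C) = asin(5/53) = 5.4133°
wrap1 = π − 2β = 169.1734°
wrap2 = π + 2β = 190.8266°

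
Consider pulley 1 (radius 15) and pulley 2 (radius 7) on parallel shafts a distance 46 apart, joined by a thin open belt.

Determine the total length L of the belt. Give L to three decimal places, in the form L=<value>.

L=162.510

open belt: β = asin((r2−r1)/C) = asin(-8/46) = -10.0154°
wrap1 = π − 2β = 200.0308°
wrap2 = π + 2β = 159.9692°
tangent length = C·cosβ = 45.2990
L = r1·wrap1 + r2·wrap2 + 2·C·cosβ = 15·3.4912 + 7·2.7920 + 2·45.2990 = 162.5099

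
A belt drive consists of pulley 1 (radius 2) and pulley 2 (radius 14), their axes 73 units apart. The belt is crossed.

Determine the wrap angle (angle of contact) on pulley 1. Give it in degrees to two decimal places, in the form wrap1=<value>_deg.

wrap1=205.32_deg

crossed belt: β = asin((r1+r2)/C) = asin(16/73) = 12.6608°
wrap1 = wrap2 = π + 2β = 205.3215°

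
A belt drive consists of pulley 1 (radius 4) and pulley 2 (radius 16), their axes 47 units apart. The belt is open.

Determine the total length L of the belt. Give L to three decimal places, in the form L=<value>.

open belt: β = asin((r2−r1)/C) = asin(12/47) = 14.7925°
wrap1 = π − 2β = 150.4150°
wrap2 = π + 2β = 209.5850°
tangent length = C·cosβ = 45.4423
L = r1·wrap1 + r2·wrap2 + 2·C·cosβ = 4·2.6252 + 16·3.6579 + 2·45.4423 = 159.9127

L=159.913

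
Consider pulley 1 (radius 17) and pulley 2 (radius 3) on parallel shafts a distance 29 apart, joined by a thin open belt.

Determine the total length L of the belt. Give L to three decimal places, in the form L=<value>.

open belt: β = asin((r2−r1)/C) = asin(-14/29) = -28.8657°
wrap1 = π − 2β = 237.7315°
wrap2 = π + 2β = 122.2685°
tangent length = C·cosβ = 25.3969
L = r1·wrap1 + r2·wrap2 + 2·C·cosβ = 17·4.1492 + 3·2.1340 + 2·25.3969 = 127.7320

L=127.732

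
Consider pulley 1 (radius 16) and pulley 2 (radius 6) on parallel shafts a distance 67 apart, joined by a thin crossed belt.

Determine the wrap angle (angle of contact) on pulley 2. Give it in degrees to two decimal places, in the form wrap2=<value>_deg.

wrap2=218.34_deg

crossed belt: β = asin((r1+r2)/C) = asin(22/67) = 19.1692°
wrap1 = wrap2 = π + 2β = 218.3383°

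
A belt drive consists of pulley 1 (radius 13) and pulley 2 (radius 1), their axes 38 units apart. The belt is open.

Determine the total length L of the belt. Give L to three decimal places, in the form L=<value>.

L=123.804

open belt: β = asin((r2−r1)/C) = asin(-12/38) = -18.4085°
wrap1 = π − 2β = 216.8170°
wrap2 = π + 2β = 143.1830°
tangent length = C·cosβ = 36.0555
L = r1·wrap1 + r2·wrap2 + 2·C·cosβ = 13·3.7842 + 1·2.4990 + 2·36.0555 = 123.8042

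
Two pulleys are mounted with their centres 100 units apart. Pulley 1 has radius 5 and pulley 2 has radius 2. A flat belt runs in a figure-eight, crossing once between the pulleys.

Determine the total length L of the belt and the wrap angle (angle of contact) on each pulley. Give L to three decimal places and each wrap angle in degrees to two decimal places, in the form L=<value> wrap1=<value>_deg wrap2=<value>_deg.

crossed belt: β = asin((r1+r2)/C) = asin(7/100) = 4.0140°
wrap1 = wrap2 = π + 2β = 188.0280°
tangent length = C·cosβ = 99.7547
L = (r1+r2)·wrap + 2·C·cosβ = 7·3.2817 + 2·99.7547 = 222.4813

L=222.481 wrap1=188.03_deg wrap2=188.03_deg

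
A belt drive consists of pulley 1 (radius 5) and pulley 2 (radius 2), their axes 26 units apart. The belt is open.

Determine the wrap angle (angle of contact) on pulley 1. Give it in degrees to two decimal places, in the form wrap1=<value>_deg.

wrap1=193.25_deg

open belt: β = asin((r2−r1)/C) = asin(-3/26) = -6.6258°
wrap1 = π − 2β = 193.2516°
wrap2 = π + 2β = 166.7484°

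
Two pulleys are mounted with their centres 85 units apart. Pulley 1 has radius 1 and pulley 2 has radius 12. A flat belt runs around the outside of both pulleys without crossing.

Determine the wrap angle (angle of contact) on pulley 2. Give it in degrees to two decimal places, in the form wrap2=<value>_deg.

open belt: β = asin((r2−r1)/C) = asin(11/85) = 7.4356°
wrap1 = π − 2β = 165.1288°
wrap2 = π + 2β = 194.8712°

wrap2=194.87_deg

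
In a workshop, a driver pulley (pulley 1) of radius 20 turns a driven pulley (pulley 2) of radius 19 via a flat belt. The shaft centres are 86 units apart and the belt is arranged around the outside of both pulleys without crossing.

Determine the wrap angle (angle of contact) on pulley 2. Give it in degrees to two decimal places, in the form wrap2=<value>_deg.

open belt: β = asin((r2−r1)/C) = asin(-1/86) = -0.6662°
wrap1 = π − 2β = 181.3325°
wrap2 = π + 2β = 178.6675°

wrap2=178.67_deg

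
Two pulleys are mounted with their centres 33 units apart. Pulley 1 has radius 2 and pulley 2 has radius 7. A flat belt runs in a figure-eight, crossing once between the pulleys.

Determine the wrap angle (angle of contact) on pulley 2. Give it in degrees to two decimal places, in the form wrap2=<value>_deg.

crossed belt: β = asin((r1+r2)/C) = asin(9/33) = 15.8266°
wrap1 = wrap2 = π + 2β = 211.6532°

wrap2=211.65_deg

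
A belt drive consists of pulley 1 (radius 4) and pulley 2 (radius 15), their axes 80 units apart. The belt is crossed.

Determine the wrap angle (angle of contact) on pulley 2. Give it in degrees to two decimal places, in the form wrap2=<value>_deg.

crossed belt: β = asin((r1+r2)/C) = asin(19/80) = 13.7390°
wrap1 = wrap2 = π + 2β = 207.4781°

wrap2=207.48_deg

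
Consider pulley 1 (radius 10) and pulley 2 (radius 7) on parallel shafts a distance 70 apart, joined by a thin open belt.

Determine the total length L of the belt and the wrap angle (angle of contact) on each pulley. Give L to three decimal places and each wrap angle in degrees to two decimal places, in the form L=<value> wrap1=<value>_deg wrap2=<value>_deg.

L=193.536 wrap1=184.91_deg wrap2=175.09_deg

open belt: β = asin((r2−r1)/C) = asin(-3/70) = -2.4563°
wrap1 = π − 2β = 184.9126°
wrap2 = π + 2β = 175.0874°
tangent length = C·cosβ = 69.9357
L = r1·wrap1 + r2·wrap2 + 2·C·cosβ = 10·3.2273 + 7·3.0559 + 2·69.9357 = 193.5357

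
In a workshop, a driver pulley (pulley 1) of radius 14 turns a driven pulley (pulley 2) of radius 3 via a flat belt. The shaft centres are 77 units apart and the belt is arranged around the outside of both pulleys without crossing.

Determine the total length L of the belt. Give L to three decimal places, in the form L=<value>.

open belt: β = asin((r2−r1)/C) = asin(-11/77) = -8.2132°
wrap1 = π − 2β = 196.4264°
wrap2 = π + 2β = 163.5736°
tangent length = C·cosβ = 76.2102
L = r1·wrap1 + r2·wrap2 + 2·C·cosβ = 14·3.4283 + 3·2.8549 + 2·76.2102 = 208.9812

L=208.981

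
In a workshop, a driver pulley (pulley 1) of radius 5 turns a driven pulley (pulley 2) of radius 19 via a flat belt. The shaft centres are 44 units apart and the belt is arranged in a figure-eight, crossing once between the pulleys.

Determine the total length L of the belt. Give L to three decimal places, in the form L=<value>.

crossed belt: β = asin((r1+r2)/C) = asin(24/44) = 33.0557°
wrap1 = wrap2 = π + 2β = 246.1115°
tangent length = C·cosβ = 36.8782
L = (r1+r2)·wrap + 2·C·cosβ = 24·4.2955 + 2·36.8782 = 176.8473

L=176.847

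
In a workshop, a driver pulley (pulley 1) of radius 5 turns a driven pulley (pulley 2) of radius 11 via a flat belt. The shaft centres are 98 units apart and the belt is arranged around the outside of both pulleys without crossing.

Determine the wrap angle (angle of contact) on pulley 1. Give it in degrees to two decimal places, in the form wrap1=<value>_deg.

wrap1=172.98_deg

open belt: β = asin((r2−r1)/C) = asin(6/98) = 3.5101°
wrap1 = π − 2β = 172.9798°
wrap2 = π + 2β = 187.0202°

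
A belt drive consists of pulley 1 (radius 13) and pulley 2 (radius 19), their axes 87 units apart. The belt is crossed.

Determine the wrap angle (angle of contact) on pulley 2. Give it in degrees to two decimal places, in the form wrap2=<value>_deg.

crossed belt: β = asin((r1+r2)/C) = asin(32/87) = 21.5810°
wrap1 = wrap2 = π + 2β = 223.1620°

wrap2=223.16_deg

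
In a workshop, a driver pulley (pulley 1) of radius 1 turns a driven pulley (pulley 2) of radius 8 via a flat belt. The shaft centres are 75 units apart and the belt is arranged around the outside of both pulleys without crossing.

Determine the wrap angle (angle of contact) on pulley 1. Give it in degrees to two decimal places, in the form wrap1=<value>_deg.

wrap1=169.29_deg

open belt: β = asin((r2−r1)/C) = asin(7/75) = 5.3554°
wrap1 = π − 2β = 169.2892°
wrap2 = π + 2β = 190.7108°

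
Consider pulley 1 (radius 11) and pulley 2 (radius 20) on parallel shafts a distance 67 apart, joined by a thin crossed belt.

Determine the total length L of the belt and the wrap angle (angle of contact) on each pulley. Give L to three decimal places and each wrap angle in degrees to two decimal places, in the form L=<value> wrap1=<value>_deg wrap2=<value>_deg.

L=246.007 wrap1=235.12_deg wrap2=235.12_deg

crossed belt: β = asin((r1+r2)/C) = asin(31/67) = 27.5606°
wrap1 = wrap2 = π + 2β = 235.1212°
tangent length = C·cosβ = 59.3970
L = (r1+r2)·wrap + 2·C·cosβ = 31·4.1036 + 2·59.3970 = 246.0068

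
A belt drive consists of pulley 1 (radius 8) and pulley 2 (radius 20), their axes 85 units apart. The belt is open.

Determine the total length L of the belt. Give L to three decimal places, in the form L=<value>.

open belt: β = asin((r2−r1)/C) = asin(12/85) = 8.1159°
wrap1 = π − 2β = 163.7681°
wrap2 = π + 2β = 196.2319°
tangent length = C·cosβ = 84.1487
L = r1·wrap1 + r2·wrap2 + 2·C·cosβ = 8·2.8583 + 20·3.4249 + 2·84.1487 = 259.6615

L=259.662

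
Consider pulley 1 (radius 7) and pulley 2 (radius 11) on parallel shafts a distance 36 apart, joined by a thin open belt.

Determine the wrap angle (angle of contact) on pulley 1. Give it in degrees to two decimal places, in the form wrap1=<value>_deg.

open belt: β = asin((r2−r1)/C) = asin(4/36) = 6.3794°
wrap1 = π − 2β = 167.2413°
wrap2 = π + 2β = 192.7587°

wrap1=167.24_deg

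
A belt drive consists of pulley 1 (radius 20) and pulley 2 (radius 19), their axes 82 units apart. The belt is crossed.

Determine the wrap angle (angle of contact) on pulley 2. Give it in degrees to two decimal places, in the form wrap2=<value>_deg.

crossed belt: β = asin((r1+r2)/C) = asin(39/82) = 28.3991°
wrap1 = wrap2 = π + 2β = 236.7981°

wrap2=236.80_deg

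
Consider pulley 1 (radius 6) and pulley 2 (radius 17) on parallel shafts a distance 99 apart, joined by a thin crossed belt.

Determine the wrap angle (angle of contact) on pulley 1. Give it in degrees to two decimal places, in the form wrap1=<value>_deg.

crossed belt: β = asin((r1+r2)/C) = asin(23/99) = 13.4339°
wrap1 = wrap2 = π + 2β = 206.8678°

wrap1=206.87_deg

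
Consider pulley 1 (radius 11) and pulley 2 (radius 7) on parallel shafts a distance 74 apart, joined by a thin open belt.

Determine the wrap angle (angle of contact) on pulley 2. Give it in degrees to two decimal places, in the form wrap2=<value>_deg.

wrap2=173.80_deg

open belt: β = asin((r2−r1)/C) = asin(-4/74) = -3.0986°
wrap1 = π − 2β = 186.1972°
wrap2 = π + 2β = 173.8028°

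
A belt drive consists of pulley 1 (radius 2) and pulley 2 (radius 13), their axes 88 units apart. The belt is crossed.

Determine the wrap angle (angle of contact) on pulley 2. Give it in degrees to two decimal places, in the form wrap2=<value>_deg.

wrap2=199.63_deg

crossed belt: β = asin((r1+r2)/C) = asin(15/88) = 9.8142°
wrap1 = wrap2 = π + 2β = 199.6285°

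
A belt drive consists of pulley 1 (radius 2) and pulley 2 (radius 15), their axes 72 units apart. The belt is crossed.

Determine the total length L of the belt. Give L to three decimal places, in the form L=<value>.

L=201.440

crossed belt: β = asin((r1+r2)/C) = asin(17/72) = 13.6571°
wrap1 = wrap2 = π + 2β = 207.3143°
tangent length = C·cosβ = 69.9643
L = (r1+r2)·wrap + 2·C·cosβ = 17·3.6183 + 2·69.9643 = 201.4399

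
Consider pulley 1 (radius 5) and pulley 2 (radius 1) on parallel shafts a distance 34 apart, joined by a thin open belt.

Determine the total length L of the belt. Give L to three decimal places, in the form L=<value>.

L=87.321

open belt: β = asin((r2−r1)/C) = asin(-4/34) = -6.7563°
wrap1 = π − 2β = 193.5127°
wrap2 = π + 2β = 166.4873°
tangent length = C·cosβ = 33.7639
L = r1·wrap1 + r2·wrap2 + 2·C·cosβ = 5·3.3774 + 1·2.9058 + 2·33.7639 = 87.3207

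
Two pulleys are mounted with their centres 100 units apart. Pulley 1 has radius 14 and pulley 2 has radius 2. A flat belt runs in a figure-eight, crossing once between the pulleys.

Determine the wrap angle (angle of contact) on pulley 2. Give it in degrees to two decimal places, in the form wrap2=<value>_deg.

wrap2=198.41_deg

crossed belt: β = asin((r1+r2)/C) = asin(16/100) = 9.2069°
wrap1 = wrap2 = π + 2β = 198.4138°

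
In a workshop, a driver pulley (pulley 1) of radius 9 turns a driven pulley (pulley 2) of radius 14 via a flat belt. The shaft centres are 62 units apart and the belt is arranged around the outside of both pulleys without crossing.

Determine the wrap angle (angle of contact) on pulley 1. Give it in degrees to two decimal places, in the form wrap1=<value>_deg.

open belt: β = asin((r2−r1)/C) = asin(5/62) = 4.6257°
wrap1 = π − 2β = 170.7487°
wrap2 = π + 2β = 189.2513°

wrap1=170.75_deg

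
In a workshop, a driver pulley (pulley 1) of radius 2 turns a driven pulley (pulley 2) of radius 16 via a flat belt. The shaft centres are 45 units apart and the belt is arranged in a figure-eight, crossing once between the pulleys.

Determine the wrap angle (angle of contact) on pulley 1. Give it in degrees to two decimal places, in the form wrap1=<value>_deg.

crossed belt: β = asin((r1+r2)/C) = asin(18/45) = 23.5782°
wrap1 = wrap2 = π + 2β = 227.1564°

wrap1=227.16_deg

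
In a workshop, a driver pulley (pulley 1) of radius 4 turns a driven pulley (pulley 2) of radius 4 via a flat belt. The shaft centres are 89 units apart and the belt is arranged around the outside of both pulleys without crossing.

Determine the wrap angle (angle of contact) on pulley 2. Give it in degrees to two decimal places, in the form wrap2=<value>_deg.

open belt: β = asin((r2−r1)/C) = asin(0/89) = 0.0000°
wrap1 = π − 2β = 180.0000°
wrap2 = π + 2β = 180.0000°

wrap2=180.00_deg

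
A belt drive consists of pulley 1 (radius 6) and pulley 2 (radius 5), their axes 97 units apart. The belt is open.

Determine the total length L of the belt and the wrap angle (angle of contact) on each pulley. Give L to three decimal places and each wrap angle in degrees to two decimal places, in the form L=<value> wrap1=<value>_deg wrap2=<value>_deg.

L=228.568 wrap1=181.18_deg wrap2=178.82_deg

open belt: β = asin((r2−r1)/C) = asin(-1/97) = -0.5907°
wrap1 = π − 2β = 181.1814°
wrap2 = π + 2β = 178.8186°
tangent length = C·cosβ = 96.9948
L = r1·wrap1 + r2·wrap2 + 2·C·cosβ = 6·3.1622 + 5·3.1210 + 2·96.9948 = 228.5678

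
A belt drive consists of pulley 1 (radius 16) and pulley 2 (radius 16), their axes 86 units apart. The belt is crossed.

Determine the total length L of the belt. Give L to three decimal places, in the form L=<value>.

crossed belt: β = asin((r1+r2)/C) = asin(32/86) = 21.8448°
wrap1 = wrap2 = π + 2β = 223.6895°
tangent length = C·cosβ = 79.8248
L = (r1+r2)·wrap + 2·C·cosβ = 32·3.9041 + 2·79.8248 = 284.5814

L=284.581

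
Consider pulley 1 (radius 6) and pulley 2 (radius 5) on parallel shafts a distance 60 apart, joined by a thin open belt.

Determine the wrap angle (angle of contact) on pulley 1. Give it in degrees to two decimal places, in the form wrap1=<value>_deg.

wrap1=181.91_deg

open belt: β = asin((r2−r1)/C) = asin(-1/60) = -0.9550°
wrap1 = π − 2β = 181.9099°
wrap2 = π + 2β = 178.0901°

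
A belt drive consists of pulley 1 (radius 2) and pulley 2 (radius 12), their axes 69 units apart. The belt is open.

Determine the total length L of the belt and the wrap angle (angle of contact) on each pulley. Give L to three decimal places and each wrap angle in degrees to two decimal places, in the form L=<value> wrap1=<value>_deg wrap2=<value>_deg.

L=183.434 wrap1=163.33_deg wrap2=196.67_deg

open belt: β = asin((r2−r1)/C) = asin(10/69) = 8.3331°
wrap1 = π − 2β = 163.3338°
wrap2 = π + 2β = 196.6662°
tangent length = C·cosβ = 68.2715
L = r1·wrap1 + r2·wrap2 + 2·C·cosβ = 2·2.8507 + 12·3.4325 + 2·68.2715 = 183.4341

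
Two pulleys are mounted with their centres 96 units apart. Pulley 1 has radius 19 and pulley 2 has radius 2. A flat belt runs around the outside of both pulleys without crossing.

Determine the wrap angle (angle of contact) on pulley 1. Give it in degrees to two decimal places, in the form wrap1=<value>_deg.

wrap1=200.40_deg

open belt: β = asin((r2−r1)/C) = asin(-17/96) = -10.1999°
wrap1 = π − 2β = 200.3998°
wrap2 = π + 2β = 159.6002°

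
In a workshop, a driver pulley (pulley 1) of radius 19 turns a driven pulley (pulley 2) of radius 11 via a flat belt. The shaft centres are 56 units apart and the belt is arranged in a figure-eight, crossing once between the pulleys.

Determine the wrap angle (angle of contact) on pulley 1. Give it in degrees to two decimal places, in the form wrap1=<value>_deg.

wrap1=244.78_deg

crossed belt: β = asin((r1+r2)/C) = asin(30/56) = 32.3924°
wrap1 = wrap2 = π + 2β = 244.7847°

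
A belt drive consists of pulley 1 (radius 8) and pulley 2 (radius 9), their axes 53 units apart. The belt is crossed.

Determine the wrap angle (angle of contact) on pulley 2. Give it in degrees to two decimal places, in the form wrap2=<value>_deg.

wrap2=217.42_deg

crossed belt: β = asin((r1+r2)/C) = asin(17/53) = 18.7086°
wrap1 = wrap2 = π + 2β = 217.4171°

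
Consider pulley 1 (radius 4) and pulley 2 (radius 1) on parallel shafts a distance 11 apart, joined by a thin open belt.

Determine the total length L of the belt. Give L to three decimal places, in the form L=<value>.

L=38.531

open belt: β = asin((r2−r1)/C) = asin(-3/11) = -15.8266°
wrap1 = π − 2β = 211.6532°
wrap2 = π + 2β = 148.3468°
tangent length = C·cosβ = 10.5830
L = r1·wrap1 + r2·wrap2 + 2·C·cosβ = 4·3.6940 + 1·2.5891 + 2·10.5830 = 38.5313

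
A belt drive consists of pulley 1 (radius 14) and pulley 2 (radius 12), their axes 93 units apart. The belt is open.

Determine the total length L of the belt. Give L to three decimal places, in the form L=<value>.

open belt: β = asin((r2−r1)/C) = asin(-2/93) = -1.2323°
wrap1 = π − 2β = 182.4645°
wrap2 = π + 2β = 177.5355°
tangent length = C·cosβ = 92.9785
L = r1·wrap1 + r2·wrap2 + 2·C·cosβ = 14·3.1846 + 12·3.0986 + 2·92.9785 = 267.7244

L=267.724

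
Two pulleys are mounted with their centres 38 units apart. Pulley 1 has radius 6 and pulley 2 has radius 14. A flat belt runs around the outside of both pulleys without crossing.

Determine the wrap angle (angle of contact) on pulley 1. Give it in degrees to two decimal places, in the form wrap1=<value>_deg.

wrap1=155.69_deg

open belt: β = asin((r2−r1)/C) = asin(8/38) = 12.1532°
wrap1 = π − 2β = 155.6936°
wrap2 = π + 2β = 204.3064°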